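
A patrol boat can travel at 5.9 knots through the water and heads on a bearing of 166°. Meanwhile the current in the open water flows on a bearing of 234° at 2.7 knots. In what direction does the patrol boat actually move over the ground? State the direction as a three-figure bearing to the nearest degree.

186°

Taking east as x and north as y: velocity relative to the water = (1.427, -5.725) knots; the water relative to ground = (-2.184, -1.587) knots.
Velocity relative to ground = (1.427, -5.725) + (-2.184, -1.587) = (-0.757, -7.312) knots.
Bearing = atan2(-0.76, -7.31) = 185.91° clockwise from north.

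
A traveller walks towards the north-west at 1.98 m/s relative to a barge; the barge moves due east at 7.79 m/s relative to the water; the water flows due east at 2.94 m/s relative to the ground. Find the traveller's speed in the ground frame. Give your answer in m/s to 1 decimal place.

9.4 m/s

In east/north components (m/s): traveller relative to barge = (-1.400, 1.400); barge relative to water = (7.790, 0.000); water relative to ground = (2.940, 0.000).
Sum = (9.330, 1.400) m/s.
Speed = |(9.330, 1.400)| = 9.434 m/s.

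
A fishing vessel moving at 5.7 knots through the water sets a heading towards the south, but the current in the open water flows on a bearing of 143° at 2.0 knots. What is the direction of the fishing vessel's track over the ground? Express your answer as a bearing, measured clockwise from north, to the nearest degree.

Taking east as x and north as y: velocity relative to the water = (0.000, -5.700) knots; the water relative to ground = (1.204, -1.597) knots.
Velocity relative to ground = (0.000, -5.700) + (1.204, -1.597) = (1.204, -7.297) knots.
Bearing = atan2(1.20, -7.30) = 170.63° clockwise from north.

171°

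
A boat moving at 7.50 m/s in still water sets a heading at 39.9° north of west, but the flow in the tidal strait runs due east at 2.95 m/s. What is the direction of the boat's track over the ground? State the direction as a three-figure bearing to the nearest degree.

330°

Taking east as x and north as y: velocity relative to the water = (-5.754, 4.811) m/s; the water relative to ground = (2.950, 0.000) m/s.
Velocity relative to ground = (-5.754, 4.811) + (2.950, 0.000) = (-2.804, 4.811) m/s.
Bearing = atan2(-2.80, 4.81) = 329.77° clockwise from north.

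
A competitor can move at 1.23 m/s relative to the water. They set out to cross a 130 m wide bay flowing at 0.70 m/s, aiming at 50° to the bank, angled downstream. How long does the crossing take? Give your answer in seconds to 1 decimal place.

The component of the competitor's velocity perpendicular to the bank is 1.23 × sin 50° = 0.942 m/s.
The current is parallel to the bank, so it does not affect the crossing time.
Time = 130 / 0.942 = 137.970 s.

138.0 s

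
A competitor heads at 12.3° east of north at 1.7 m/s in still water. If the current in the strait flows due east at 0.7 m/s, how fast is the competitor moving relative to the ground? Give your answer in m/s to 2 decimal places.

Taking east as x and north as y: velocity relative to the water = (0.362, 1.661) m/s; the water relative to ground = (0.700, 0.000) m/s.
Velocity relative to ground = (0.362, 1.661) + (0.700, 0.000) = (1.062, 1.661) m/s.
Speed = |(1.062, 1.661)| = 1.972 m/s.

1.97 m/s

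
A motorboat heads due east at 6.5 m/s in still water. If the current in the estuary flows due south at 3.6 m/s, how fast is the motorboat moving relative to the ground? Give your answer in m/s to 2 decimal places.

Taking east as x and north as y: velocity relative to the water = (6.500, 0.000) m/s; the water relative to ground = (0.000, -3.600) m/s.
Velocity relative to ground = (6.500, 0.000) + (0.000, -3.600) = (6.500, -3.600) m/s.
Speed = |(6.500, -3.600)| = 7.430 m/s.

7.43 m/s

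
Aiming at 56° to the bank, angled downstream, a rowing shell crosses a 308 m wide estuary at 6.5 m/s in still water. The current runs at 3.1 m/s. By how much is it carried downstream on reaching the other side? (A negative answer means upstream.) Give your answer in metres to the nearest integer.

385 m

Perpendicular speed = 5.389 m/s; crossing time = 308 / 5.389 = 57.156 s.
Net downstream speed = 6.735 m/s.
Drift = 6.735 × 57.156 = 384.933 m (downstream).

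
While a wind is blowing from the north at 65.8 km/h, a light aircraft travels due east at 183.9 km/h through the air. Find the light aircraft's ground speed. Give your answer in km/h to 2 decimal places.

Taking east as x and north as y: velocity relative to the air = (183.900, 0.000) km/h; the air relative to ground = (0.000, -65.800) km/h.
Velocity relative to ground = (183.900, 0.000) + (0.000, -65.800) = (183.900, -65.800) km/h.
Speed = |(183.900, -65.800)| = 195.317 km/h.

195.32 km/h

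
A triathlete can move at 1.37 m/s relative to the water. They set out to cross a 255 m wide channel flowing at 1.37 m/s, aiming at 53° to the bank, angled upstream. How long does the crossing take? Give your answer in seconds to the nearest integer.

The component of the triathlete's velocity perpendicular to the bank is 1.37 × sin 53° = 1.094 m/s.
Only the cross-stream component determines the crossing time; the current contributes nothing perpendicular to the bank.
Time = 255 / 1.094 = 233.062 s.

233 s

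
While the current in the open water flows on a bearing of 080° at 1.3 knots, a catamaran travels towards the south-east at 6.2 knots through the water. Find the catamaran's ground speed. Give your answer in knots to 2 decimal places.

7.03 knots

Taking east as x and north as y: velocity relative to the water = (4.384, -4.384) knots; the water relative to ground = (1.280, 0.226) knots.
Velocity relative to ground = (4.384, -4.384) + (1.280, 0.226) = (5.664, -4.158) knots.
Speed = |(5.664, -4.158)| = 7.027 knots.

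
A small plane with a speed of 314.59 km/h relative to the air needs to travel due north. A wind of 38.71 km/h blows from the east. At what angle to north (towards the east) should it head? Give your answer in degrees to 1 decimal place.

7.1°

The wind pushes perpendicular to the desired track; the heading must have a component into the wind equal to 38.71 km/h: 314.59 sin θ = 38.71.
sin θ = 0.1230, so θ = 7.068°.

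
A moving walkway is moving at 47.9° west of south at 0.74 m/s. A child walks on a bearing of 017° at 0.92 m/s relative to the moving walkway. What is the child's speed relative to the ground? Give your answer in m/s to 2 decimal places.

0.48 m/s

Taking east as x and north as y: moving walkway velocity = (-0.549, -0.496) m/s; child velocity relative to moving walkway = (0.269, 0.880) m/s.
Velocity relative to ground = (-0.549, -0.496) + (0.269, 0.880) = (-0.280, 0.384) m/s.
Speed = |(-0.280, 0.384)| = 0.475 m/s.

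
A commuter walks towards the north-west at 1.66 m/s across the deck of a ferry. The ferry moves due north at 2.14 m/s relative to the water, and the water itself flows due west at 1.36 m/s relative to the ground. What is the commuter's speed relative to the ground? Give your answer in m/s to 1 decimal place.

4.2 m/s

In east/north components (m/s): commuter relative to ferry = (-1.174, 1.174); ferry relative to water = (0.000, 2.140); water relative to ground = (-1.360, 0.000).
Sum = (-2.534, 3.314) m/s.
Speed = |(-2.534, 3.314)| = 4.171 m/s.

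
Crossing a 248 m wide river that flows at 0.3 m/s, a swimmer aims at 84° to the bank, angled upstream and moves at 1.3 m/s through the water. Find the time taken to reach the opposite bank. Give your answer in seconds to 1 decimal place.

The component of the swimmer's velocity perpendicular to the bank is 1.3 × sin 84° = 1.293 m/s.
Only the cross-stream component determines the crossing time; the current contributes nothing perpendicular to the bank.
Time = 248 / 1.293 = 191.820 s.

191.8 s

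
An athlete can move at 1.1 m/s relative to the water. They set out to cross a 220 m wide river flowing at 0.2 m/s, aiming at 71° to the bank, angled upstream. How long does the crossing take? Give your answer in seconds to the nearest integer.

212 s

The component of the athlete's velocity perpendicular to the bank is 1.1 × sin 71° = 1.040 m/s.
The current is parallel to the bank, so it does not affect the crossing time.
Time = 220 / 1.040 = 211.524 s.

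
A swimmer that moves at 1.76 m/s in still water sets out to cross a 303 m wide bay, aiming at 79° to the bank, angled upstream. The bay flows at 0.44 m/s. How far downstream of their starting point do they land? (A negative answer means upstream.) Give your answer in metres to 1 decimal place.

18.3 m

Perpendicular speed = 1.728 m/s; crossing time = 303 / 1.728 = 175.381 s.
Net downstream speed = 0.104 m/s.
Drift = 0.104 × 175.381 = 18.271 m (downstream).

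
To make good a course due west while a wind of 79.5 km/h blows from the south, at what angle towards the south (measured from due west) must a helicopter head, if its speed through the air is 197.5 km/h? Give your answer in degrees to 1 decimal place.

23.7°

The wind pushes perpendicular to the desired track; the heading must have a component into the wind equal to 79.5 km/h: 197.5 sin θ = 79.5.
sin θ = 0.4025, so θ = 23.737°.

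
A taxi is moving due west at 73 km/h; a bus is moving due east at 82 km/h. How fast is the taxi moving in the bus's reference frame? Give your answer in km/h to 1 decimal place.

155.0 km/h

Taking east as x and north as y: taxi velocity = (-73.000, 0.000) km/h; bus velocity = (82.000, 0.000) km/h.
Velocity of taxi relative to bus = (-73.000, 0.000) − (82.000, 0.000) = (-155.000, 0.000) km/h.
Magnitude = |(-155.000, 0.000)| = 155.000 km/h.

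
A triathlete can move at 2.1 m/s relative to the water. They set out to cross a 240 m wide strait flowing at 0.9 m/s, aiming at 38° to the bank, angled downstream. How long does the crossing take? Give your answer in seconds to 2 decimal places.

The component of the triathlete's velocity perpendicular to the bank is 2.1 × sin 38° = 1.293 m/s.
The current is parallel to the bank, so it does not affect the crossing time.
Time = 240 / 1.293 = 185.631 s.

185.63 s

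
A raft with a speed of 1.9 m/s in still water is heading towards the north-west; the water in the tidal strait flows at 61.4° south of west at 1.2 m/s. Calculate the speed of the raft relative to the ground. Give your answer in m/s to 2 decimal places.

1.94 m/s

Taking east as x and north as y: velocity relative to the water = (-1.344, 1.344) m/s; the water relative to ground = (-0.574, -1.054) m/s.
Velocity relative to ground = (-1.344, 1.344) + (-0.574, -1.054) = (-1.918, 0.290) m/s.
Speed = |(-1.918, 0.290)| = 1.940 m/s.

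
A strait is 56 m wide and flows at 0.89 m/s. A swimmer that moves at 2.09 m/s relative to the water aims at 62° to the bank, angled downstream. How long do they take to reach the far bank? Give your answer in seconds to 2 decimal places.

30.35 s

The component of the swimmer's velocity perpendicular to the bank is 2.09 × sin 62° = 1.845 m/s.
Only the cross-stream component determines the crossing time; the current contributes nothing perpendicular to the bank.
Time = 56 / 1.845 = 30.346 s.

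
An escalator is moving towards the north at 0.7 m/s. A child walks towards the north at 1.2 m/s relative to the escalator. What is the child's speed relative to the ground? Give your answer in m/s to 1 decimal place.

Taking east as x and north as y: escalator velocity = (0.000, 0.700) m/s; child velocity relative to escalator = (0.000, 1.200) m/s.
Velocity relative to ground = (0.000, 0.700) + (0.000, 1.200) = (0.000, 1.900) m/s.
Speed = |(0.000, 1.900)| = 1.900 m/s.

1.9 m/s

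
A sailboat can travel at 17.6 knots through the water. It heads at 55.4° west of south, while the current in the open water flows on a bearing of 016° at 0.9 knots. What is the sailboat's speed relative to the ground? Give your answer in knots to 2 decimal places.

Taking east as x and north as y: velocity relative to the water = (-14.487, -9.994) knots; the water relative to ground = (0.248, 0.865) knots.
Velocity relative to ground = (-14.487, -9.994) + (0.248, 0.865) = (-14.239, -9.129) knots.
Speed = |(-14.239, -9.129)| = 16.914 knots.

16.91 knots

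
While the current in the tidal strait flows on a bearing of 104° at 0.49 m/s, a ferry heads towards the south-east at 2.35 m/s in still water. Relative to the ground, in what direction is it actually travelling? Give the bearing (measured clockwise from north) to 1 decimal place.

129.8°

Taking east as x and north as y: velocity relative to the water = (1.662, -1.662) m/s; the water relative to ground = (0.475, -0.119) m/s.
Velocity relative to ground = (1.662, -1.662) + (0.475, -0.119) = (2.137, -1.780) m/s.
Bearing = atan2(2.14, -1.78) = 129.79° clockwise from north.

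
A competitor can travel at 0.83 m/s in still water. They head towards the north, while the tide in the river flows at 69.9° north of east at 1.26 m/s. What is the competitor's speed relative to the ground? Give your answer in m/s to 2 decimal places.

Taking east as x and north as y: velocity relative to the water = (0.000, 0.830) m/s; the water relative to ground = (0.433, 1.183) m/s.
Velocity relative to ground = (0.000, 0.830) + (0.433, 1.183) = (0.433, 2.013) m/s.
Speed = |(0.433, 2.013)| = 2.059 m/s.

2.06 m/s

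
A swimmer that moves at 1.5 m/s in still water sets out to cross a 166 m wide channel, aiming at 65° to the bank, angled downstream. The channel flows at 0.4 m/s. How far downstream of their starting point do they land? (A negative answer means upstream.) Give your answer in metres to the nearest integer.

Perpendicular speed = 1.359 m/s; crossing time = 166 / 1.359 = 122.107 s.
Net downstream speed = 1.034 m/s.
Drift = 1.034 × 122.107 = 126.250 m (downstream).

126 m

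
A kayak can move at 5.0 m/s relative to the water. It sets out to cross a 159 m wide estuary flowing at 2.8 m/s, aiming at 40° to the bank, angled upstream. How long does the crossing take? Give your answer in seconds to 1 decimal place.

49.5 s

The component of the kayak's velocity perpendicular to the bank is 5.0 × sin 40° = 3.214 m/s.
The current is parallel to the bank, so it does not affect the crossing time.
Time = 159 / 3.214 = 49.472 s.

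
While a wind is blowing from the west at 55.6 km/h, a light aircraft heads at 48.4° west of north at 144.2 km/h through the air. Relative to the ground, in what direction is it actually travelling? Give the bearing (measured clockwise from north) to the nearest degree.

Taking east as x and north as y: velocity relative to the air = (-107.832, 95.738) km/h; the air relative to ground = (55.600, 0.000) km/h.
Velocity relative to ground = (-107.832, 95.738) + (55.600, 0.000) = (-52.232, 95.738) km/h.
Bearing = atan2(-52.23, 95.74) = 331.38° clockwise from north.

331°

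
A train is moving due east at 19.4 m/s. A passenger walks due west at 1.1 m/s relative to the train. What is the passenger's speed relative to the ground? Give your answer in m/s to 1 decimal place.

Taking east as x and north as y: train velocity = (19.400, 0.000) m/s; passenger velocity relative to train = (-1.100, 0.000) m/s.
Velocity relative to ground = (19.400, 0.000) + (-1.100, 0.000) = (18.300, 0.000) m/s.
Speed = |(18.300, 0.000)| = 18.300 m/s.

18.3 m/s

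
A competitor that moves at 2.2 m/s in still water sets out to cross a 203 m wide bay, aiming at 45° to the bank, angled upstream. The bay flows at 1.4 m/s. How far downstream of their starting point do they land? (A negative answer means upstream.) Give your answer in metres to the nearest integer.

Perpendicular speed = 1.556 m/s; crossing time = 203 / 1.556 = 130.493 s.
Net downstream speed = -0.156 m/s.
Drift = -0.156 × 130.493 = -20.309 m (upstream).

-20 m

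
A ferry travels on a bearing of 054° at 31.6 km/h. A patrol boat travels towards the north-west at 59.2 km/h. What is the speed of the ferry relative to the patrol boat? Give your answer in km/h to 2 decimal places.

71.33 km/h

Taking east as x and north as y: ferry velocity = (25.565, 18.574) km/h; patrol boat velocity = (-41.861, 41.861) km/h.
Velocity of ferry relative to patrol boat = (25.565, 18.574) − (-41.861, 41.861) = (67.426, -23.287) km/h.
Magnitude = |(67.426, -23.287)| = 71.334 km/h.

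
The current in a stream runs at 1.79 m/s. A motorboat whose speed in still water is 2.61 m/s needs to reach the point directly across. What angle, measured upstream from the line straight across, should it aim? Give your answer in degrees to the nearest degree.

To cancel the current, the upstream component of the motorboat's velocity must equal the flow: 2.61 sin θ = 1.79.
sin θ = 1.79 / 2.61 = 0.6858.
θ = arcsin(0.6858) = 43.300°.

43°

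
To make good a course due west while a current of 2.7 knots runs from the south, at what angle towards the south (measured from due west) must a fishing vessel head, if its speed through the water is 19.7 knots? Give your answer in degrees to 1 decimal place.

The current pushes perpendicular to the desired track; the heading must have a component into the current equal to 2.7 knots: 19.7 sin θ = 2.7.
sin θ = 0.1371, so θ = 7.878°.

7.9°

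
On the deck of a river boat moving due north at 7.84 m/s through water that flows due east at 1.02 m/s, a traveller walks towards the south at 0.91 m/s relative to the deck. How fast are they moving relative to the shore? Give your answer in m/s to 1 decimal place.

In east/north components (m/s): traveller relative to river boat = (0.000, -0.910); river boat relative to water = (0.000, 7.840); water relative to ground = (1.020, 0.000).
Sum = (1.020, 6.930) m/s.
Speed = |(1.020, 6.930)| = 7.005 m/s.

7.0 m/s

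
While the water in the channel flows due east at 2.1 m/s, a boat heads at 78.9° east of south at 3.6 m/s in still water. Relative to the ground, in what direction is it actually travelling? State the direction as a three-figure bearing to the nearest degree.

Taking east as x and north as y: velocity relative to the water = (3.533, -0.693) m/s; the water relative to ground = (2.100, 0.000) m/s.
Velocity relative to ground = (3.533, -0.693) + (2.100, 0.000) = (5.633, -0.693) m/s.
Bearing = atan2(5.63, -0.69) = 97.01° clockwise from north.

097°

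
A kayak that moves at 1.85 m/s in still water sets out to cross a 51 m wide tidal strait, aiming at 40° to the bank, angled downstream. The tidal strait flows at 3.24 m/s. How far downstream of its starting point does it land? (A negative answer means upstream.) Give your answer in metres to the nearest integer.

Perpendicular speed = 1.189 m/s; crossing time = 51 / 1.189 = 42.888 s.
Net downstream speed = 4.657 m/s.
Drift = 4.657 × 42.888 = 199.735 m (downstream).

200 m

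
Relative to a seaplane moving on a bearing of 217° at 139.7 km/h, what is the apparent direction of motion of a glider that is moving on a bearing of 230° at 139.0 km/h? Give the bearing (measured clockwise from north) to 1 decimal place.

Taking east as x and north as y: glider velocity = (-106.480, -89.347) km/h; seaplane velocity = (-84.074, -111.569) km/h.
Velocity of glider relative to seaplane = (-106.480, -89.347) − (-84.074, -111.569) = (-22.407, 22.222) km/h.
Bearing = atan2(-22.41, 22.22) = 314.76° clockwise from north.

314.8°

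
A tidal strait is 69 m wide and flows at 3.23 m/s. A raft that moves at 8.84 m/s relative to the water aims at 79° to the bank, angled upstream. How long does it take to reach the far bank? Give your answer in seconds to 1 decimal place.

8.0 s

The component of the raft's velocity perpendicular to the bank is 8.84 × sin 79° = 8.678 m/s.
Only the cross-stream component determines the crossing time; the current contributes nothing perpendicular to the bank.
Time = 69 / 8.678 = 7.952 s.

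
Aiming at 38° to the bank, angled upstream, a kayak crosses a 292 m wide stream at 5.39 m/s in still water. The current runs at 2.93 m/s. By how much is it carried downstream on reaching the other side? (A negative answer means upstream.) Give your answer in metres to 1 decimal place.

Perpendicular speed = 3.318 m/s; crossing time = 292 / 3.318 = 87.994 s.
Net downstream speed = -1.317 m/s.
Drift = -1.317 × 87.994 = -115.921 m (upstream).

-115.9 m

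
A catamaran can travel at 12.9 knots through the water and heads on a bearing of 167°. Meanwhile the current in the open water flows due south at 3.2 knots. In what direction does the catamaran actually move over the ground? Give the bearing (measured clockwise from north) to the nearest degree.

170°

Taking east as x and north as y: velocity relative to the water = (2.902, -12.569) knots; the water relative to ground = (0.000, -3.200) knots.
Velocity relative to ground = (2.902, -12.569) + (0.000, -3.200) = (2.902, -15.769) knots.
Bearing = atan2(2.90, -15.77) = 169.57° clockwise from north.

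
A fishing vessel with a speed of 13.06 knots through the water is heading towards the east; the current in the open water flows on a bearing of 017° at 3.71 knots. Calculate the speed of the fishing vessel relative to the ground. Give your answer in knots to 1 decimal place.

Taking east as x and north as y: velocity relative to the water = (13.060, 0.000) knots; the water relative to ground = (1.085, 3.548) knots.
Velocity relative to ground = (13.060, 0.000) + (1.085, 3.548) = (14.145, 3.548) knots.
Speed = |(14.145, 3.548)| = 14.583 knots.

14.6 knots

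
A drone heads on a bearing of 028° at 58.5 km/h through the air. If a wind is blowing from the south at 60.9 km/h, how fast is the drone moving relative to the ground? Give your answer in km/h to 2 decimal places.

115.85 km/h

Taking east as x and north as y: velocity relative to the air = (27.464, 51.652) km/h; the air relative to ground = (0.000, 60.900) km/h.
Velocity relative to ground = (27.464, 51.652) + (0.000, 60.900) = (27.464, 112.552) km/h.
Speed = |(27.464, 112.552)| = 115.855 km/h.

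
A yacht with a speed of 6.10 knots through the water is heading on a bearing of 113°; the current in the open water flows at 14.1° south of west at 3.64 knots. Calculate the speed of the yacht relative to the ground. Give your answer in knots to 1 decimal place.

3.9 knots

Taking east as x and north as y: velocity relative to the water = (5.615, -2.383) knots; the water relative to ground = (-3.530, -0.887) knots.
Velocity relative to ground = (5.615, -2.383) + (-3.530, -0.887) = (2.085, -3.270) knots.
Speed = |(2.085, -3.270)| = 3.878 knots.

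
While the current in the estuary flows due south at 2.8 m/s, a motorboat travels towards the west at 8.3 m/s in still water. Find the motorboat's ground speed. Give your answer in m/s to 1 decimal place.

8.8 m/s

Taking east as x and north as y: velocity relative to the water = (-8.300, 0.000) m/s; the water relative to ground = (0.000, -2.800) m/s.
Velocity relative to ground = (-8.300, 0.000) + (0.000, -2.800) = (-8.300, -2.800) m/s.
Speed = |(-8.300, -2.800)| = 8.760 m/s.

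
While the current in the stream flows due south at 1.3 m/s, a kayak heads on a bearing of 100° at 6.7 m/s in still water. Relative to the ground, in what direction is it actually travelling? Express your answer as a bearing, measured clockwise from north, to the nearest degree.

Taking east as x and north as y: velocity relative to the water = (6.598, -1.163) m/s; the water relative to ground = (0.000, -1.300) m/s.
Velocity relative to ground = (6.598, -1.163) + (0.000, -1.300) = (6.598, -2.463) m/s.
Bearing = atan2(6.60, -2.46) = 110.47° clockwise from north.

110°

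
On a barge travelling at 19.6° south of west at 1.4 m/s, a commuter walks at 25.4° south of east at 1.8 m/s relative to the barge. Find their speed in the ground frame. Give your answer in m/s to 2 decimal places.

1.28 m/s

Taking east as x and north as y: barge velocity = (-1.319, -0.470) m/s; commuter velocity relative to barge = (1.626, -0.772) m/s.
Velocity relative to ground = (-1.319, -0.470) + (1.626, -0.772) = (0.307, -1.242) m/s.
Speed = |(0.307, -1.242)| = 1.279 m/s.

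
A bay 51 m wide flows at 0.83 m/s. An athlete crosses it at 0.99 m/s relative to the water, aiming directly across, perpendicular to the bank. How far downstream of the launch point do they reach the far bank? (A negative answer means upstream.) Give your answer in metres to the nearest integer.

43 m

Perpendicular speed = 0.990 m/s; crossing time = 51 / 0.990 = 51.515 s.
Net downstream speed = 0.830 m/s.
Drift = 0.830 × 51.515 = 42.758 m (downstream).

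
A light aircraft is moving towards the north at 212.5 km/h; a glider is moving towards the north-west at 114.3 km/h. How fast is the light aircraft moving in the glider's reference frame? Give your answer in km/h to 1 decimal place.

154.5 km/h

Taking east as x and north as y: light aircraft velocity = (0.000, 212.500) km/h; glider velocity = (-80.822, 80.822) km/h.
Velocity of light aircraft relative to glider = (0.000, 212.500) − (-80.822, 80.822) = (80.822, 131.678) km/h.
Magnitude = |(80.822, 131.678)| = 154.503 km/h.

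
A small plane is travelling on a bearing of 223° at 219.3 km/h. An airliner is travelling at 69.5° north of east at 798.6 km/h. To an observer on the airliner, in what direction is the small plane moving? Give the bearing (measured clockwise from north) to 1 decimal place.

Taking east as x and north as y: small plane velocity = (-149.562, -160.386) km/h; airliner velocity = (279.676, 748.026) km/h.
Velocity of small plane relative to airliner = (-149.562, -160.386) − (279.676, 748.026) = (-429.238, -908.412) km/h.
Bearing = atan2(-429.24, -908.41) = 205.29° clockwise from north.

205.3°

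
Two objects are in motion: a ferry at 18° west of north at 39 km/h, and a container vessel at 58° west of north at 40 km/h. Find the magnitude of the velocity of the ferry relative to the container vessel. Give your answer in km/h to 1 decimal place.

27.0 km/h

Taking east as x and north as y: ferry velocity = (-12.052, 37.091) km/h; container vessel velocity = (-33.922, 21.197) km/h.
Velocity of ferry relative to container vessel = (-12.052, 37.091) − (-33.922, 21.197) = (21.870, 15.894) km/h.
Magnitude = |(21.870, 15.894)| = 27.036 km/h.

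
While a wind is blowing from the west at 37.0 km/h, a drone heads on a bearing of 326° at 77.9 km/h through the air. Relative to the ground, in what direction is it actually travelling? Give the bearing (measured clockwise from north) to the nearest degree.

Taking east as x and north as y: velocity relative to the air = (-43.561, 64.582) km/h; the air relative to ground = (37.000, 0.000) km/h.
Velocity relative to ground = (-43.561, 64.582) + (37.000, 0.000) = (-6.561, 64.582) km/h.
Bearing = atan2(-6.56, 64.58) = 354.20° clockwise from north.

354°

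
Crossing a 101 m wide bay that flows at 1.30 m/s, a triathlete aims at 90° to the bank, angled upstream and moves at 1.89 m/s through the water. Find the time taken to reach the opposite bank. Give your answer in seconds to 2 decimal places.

The component of the triathlete's velocity perpendicular to the bank is 1.89 m/s.
The current is parallel to the bank, so it does not affect the crossing time.
Time = 101 / 1.890 = 53.439 s.

53.44 s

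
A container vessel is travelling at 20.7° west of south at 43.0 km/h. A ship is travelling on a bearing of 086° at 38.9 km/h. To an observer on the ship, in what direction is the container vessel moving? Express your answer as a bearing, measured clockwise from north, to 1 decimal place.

Taking east as x and north as y: container vessel velocity = (-15.199, -40.224) km/h; ship velocity = (38.805, 2.714) km/h.
Velocity of container vessel relative to ship = (-15.199, -40.224) − (38.805, 2.714) = (-54.005, -42.938) km/h.
Bearing = atan2(-54.00, -42.94) = 231.51° clockwise from north.

231.5°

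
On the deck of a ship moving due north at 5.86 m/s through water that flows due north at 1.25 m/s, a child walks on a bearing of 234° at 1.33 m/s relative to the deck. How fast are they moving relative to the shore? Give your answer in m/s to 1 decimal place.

6.4 m/s

In east/north components (m/s): child relative to ship = (-1.076, -0.782); ship relative to water = (0.000, 5.860); water relative to ground = (0.000, 1.250).
Sum = (-1.076, 6.328) m/s.
Speed = |(-1.076, 6.328)| = 6.419 m/s.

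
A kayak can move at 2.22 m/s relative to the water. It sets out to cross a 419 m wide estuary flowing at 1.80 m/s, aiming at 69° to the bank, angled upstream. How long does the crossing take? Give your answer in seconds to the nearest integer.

The component of the kayak's velocity perpendicular to the bank is 2.22 × sin 69° = 2.073 m/s.
Only the cross-stream component determines the crossing time; the current contributes nothing perpendicular to the bank.
Time = 419 / 2.073 = 202.167 s.

202 s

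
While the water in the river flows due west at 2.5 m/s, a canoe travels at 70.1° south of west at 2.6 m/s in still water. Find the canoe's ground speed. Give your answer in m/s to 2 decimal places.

4.18 m/s

Taking east as x and north as y: velocity relative to the water = (-0.885, -2.445) m/s; the water relative to ground = (-2.500, 0.000) m/s.
Velocity relative to ground = (-0.885, -2.445) + (-2.500, 0.000) = (-3.385, -2.445) m/s.
Speed = |(-3.385, -2.445)| = 4.176 m/s.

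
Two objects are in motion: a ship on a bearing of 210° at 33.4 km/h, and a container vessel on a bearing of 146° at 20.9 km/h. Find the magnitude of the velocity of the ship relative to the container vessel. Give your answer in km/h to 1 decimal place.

Taking east as x and north as y: ship velocity = (-16.700, -28.925) km/h; container vessel velocity = (11.687, -17.327) km/h.
Velocity of ship relative to container vessel = (-16.700, -28.925) − (11.687, -17.327) = (-28.387, -11.598) km/h.
Magnitude = |(-28.387, -11.598)| = 30.665 km/h.

30.7 km/h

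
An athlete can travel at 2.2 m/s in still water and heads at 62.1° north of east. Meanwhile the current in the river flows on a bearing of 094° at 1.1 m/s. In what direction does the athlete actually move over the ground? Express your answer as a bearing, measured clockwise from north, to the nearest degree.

049°

Taking east as x and north as y: velocity relative to the water = (1.029, 1.944) m/s; the water relative to ground = (1.097, -0.077) m/s.
Velocity relative to ground = (1.029, 1.944) + (1.097, -0.077) = (2.127, 1.868) m/s.
Bearing = atan2(2.13, 1.87) = 48.71° clockwise from north.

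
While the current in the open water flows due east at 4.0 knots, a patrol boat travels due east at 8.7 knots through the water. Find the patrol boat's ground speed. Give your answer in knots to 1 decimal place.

Taking east as x and north as y: velocity relative to the water = (8.700, 0.000) knots; the water relative to ground = (4.000, 0.000) knots.
Velocity relative to ground = (8.700, 0.000) + (4.000, 0.000) = (12.700, 0.000) knots.
Speed = |(12.700, 0.000)| = 12.700 knots.

12.7 knots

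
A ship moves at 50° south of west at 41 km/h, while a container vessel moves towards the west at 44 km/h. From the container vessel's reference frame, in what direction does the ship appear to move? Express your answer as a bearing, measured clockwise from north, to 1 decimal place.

150.7°

Taking east as x and north as y: ship velocity = (-26.354, -31.408) km/h; container vessel velocity = (-44.000, 0.000) km/h.
Velocity of ship relative to container vessel = (-26.354, -31.408) − (-44.000, 0.000) = (17.646, -31.408) km/h.
Bearing = atan2(17.65, -31.41) = 150.67° clockwise from north.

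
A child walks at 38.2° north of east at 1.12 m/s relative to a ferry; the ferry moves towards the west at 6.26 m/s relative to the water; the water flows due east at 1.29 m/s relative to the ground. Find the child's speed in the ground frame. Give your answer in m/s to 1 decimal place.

In east/north components (m/s): child relative to ferry = (0.880, 0.693); ferry relative to water = (-6.260, 0.000); water relative to ground = (1.290, 0.000).
Sum = (-4.090, 0.693) m/s.
Speed = |(-4.090, 0.693)| = 4.148 m/s.

4.1 m/s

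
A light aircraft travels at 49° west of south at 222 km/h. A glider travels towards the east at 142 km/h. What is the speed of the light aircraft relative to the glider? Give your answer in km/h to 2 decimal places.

342.10 km/h

Taking east as x and north as y: light aircraft velocity = (-167.546, -145.645) km/h; glider velocity = (142.000, 0.000) km/h.
Velocity of light aircraft relative to glider = (-167.546, -145.645) − (142.000, 0.000) = (-309.546, -145.645) km/h.
Magnitude = |(-309.546, -145.645)| = 342.098 km/h.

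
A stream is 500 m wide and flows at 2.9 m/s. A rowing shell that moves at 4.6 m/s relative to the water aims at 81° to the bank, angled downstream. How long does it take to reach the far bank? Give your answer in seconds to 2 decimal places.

110.05 s

The component of the rowing shell's velocity perpendicular to the bank is 4.6 × sin 81° = 4.543 m/s.
The flow acts along the bank and has no component across it.
Time = 500 / 4.543 = 110.051 s.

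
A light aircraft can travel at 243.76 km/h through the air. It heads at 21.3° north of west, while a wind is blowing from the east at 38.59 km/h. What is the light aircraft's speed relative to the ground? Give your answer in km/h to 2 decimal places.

280.06 km/h

Taking east as x and north as y: velocity relative to the air = (-227.109, 88.546) km/h; the air relative to ground = (-38.590, 0.000) km/h.
Velocity relative to ground = (-227.109, 88.546) + (-38.590, 0.000) = (-265.699, 88.546) km/h.
Speed = |(-265.699, 88.546)| = 280.065 km/h.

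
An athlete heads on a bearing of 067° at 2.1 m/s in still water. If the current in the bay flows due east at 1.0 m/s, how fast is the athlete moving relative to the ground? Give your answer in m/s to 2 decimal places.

3.05 m/s

Taking east as x and north as y: velocity relative to the water = (1.933, 0.821) m/s; the water relative to ground = (1.000, 0.000) m/s.
Velocity relative to ground = (1.933, 0.821) + (1.000, 0.000) = (2.933, 0.821) m/s.
Speed = |(2.933, 0.821)| = 3.046 m/s.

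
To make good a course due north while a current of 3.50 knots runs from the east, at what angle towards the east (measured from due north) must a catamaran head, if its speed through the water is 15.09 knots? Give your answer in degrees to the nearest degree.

The current pushes perpendicular to the desired track; the heading must have a component into the current equal to 3.50 knots: 15.09 sin θ = 3.50.
sin θ = 0.2319, so θ = 13.411°.

13°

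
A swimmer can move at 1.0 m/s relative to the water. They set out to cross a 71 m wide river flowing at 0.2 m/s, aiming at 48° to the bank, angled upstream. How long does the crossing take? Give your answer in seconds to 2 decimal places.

95.54 s

The component of the swimmer's velocity perpendicular to the bank is 1.0 × sin 48° = 0.743 m/s.
The current is parallel to the bank, so it does not affect the crossing time.
Time = 71 / 0.743 = 95.540 s.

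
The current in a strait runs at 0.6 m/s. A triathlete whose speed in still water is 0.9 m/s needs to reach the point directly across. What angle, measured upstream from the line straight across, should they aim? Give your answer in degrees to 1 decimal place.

To cancel the current, the upstream component of the triathlete's velocity must equal the flow: 0.9 sin θ = 0.6.
sin θ = 0.6 / 0.9 = 0.6667.
θ = arcsin(0.6667) = 41.810°.

41.8°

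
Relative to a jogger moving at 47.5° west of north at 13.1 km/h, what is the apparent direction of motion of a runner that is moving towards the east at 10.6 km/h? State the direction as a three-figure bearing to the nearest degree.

114°

Taking east as x and north as y: runner velocity = (10.600, 0.000) km/h; jogger velocity = (-9.658, 8.850) km/h.
Velocity of runner relative to jogger = (10.600, 0.000) − (-9.658, 8.850) = (20.258, -8.850) km/h.
Bearing = atan2(20.26, -8.85) = 113.60° clockwise from north.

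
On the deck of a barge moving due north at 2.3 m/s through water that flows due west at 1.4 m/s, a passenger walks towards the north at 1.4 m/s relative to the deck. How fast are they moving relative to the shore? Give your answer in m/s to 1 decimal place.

4.0 m/s

In east/north components (m/s): passenger relative to barge = (0.000, 1.400); barge relative to water = (0.000, 2.300); water relative to ground = (-1.400, 0.000).
Sum = (-1.400, 3.700) m/s.
Speed = |(-1.400, 3.700)| = 3.956 m/s.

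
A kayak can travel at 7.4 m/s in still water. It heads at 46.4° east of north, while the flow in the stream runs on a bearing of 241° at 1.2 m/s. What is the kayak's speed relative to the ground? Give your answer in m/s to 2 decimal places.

Taking east as x and north as y: velocity relative to the water = (5.359, 5.103) m/s; the water relative to ground = (-1.050, -0.582) m/s.
Velocity relative to ground = (5.359, 5.103) + (-1.050, -0.582) = (4.309, 4.521) m/s.
Speed = |(4.309, 4.521)| = 6.246 m/s.

6.25 m/s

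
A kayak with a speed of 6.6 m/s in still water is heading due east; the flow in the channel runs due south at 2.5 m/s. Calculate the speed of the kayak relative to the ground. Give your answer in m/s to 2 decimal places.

Taking east as x and north as y: velocity relative to the water = (6.600, 0.000) m/s; the water relative to ground = (0.000, -2.500) m/s.
Velocity relative to ground = (6.600, 0.000) + (0.000, -2.500) = (6.600, -2.500) m/s.
Speed = |(6.600, -2.500)| = 7.058 m/s.

7.06 m/s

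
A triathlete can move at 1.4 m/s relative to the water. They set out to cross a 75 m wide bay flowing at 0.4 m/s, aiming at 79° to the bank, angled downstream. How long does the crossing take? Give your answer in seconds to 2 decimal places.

54.57 s

The component of the triathlete's velocity perpendicular to the bank is 1.4 × sin 79° = 1.374 m/s.
The flow acts along the bank and has no component across it.
Time = 75 / 1.374 = 54.574 s.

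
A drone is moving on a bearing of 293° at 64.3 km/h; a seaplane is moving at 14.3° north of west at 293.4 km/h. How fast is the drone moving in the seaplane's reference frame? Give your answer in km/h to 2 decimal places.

Taking east as x and north as y: drone velocity = (-59.188, 25.124) km/h; seaplane velocity = (-284.309, 72.470) km/h.
Velocity of drone relative to seaplane = (-59.188, 25.124) − (-284.309, 72.470) = (225.121, -47.345) km/h.
Magnitude = |(225.121, -47.345)| = 230.046 km/h.

230.05 km/h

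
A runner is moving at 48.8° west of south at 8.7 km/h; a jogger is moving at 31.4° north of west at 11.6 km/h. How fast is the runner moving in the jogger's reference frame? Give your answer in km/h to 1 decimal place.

12.2 km/h

Taking east as x and north as y: runner velocity = (-6.546, -5.731) km/h; jogger velocity = (-9.901, 6.044) km/h.
Velocity of runner relative to jogger = (-6.546, -5.731) − (-9.901, 6.044) = (3.355, -11.774) km/h.
Magnitude = |(3.355, -11.774)| = 12.243 km/h.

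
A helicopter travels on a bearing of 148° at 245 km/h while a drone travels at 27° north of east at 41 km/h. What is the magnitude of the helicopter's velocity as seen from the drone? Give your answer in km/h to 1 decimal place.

Taking east as x and north as y: helicopter velocity = (129.830, -207.772) km/h; drone velocity = (36.531, 18.614) km/h.
Velocity of helicopter relative to drone = (129.830, -207.772) − (36.531, 18.614) = (93.299, -226.385) km/h.
Magnitude = |(93.299, -226.385)| = 244.857 km/h.

244.9 km/h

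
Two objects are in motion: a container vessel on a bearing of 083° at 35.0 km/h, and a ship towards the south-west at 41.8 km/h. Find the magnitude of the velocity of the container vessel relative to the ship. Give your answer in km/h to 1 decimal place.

Taking east as x and north as y: container vessel velocity = (34.739, 4.265) km/h; ship velocity = (-29.557, -29.557) km/h.
Velocity of container vessel relative to ship = (34.739, 4.265) − (-29.557, -29.557) = (64.296, 33.822) km/h.
Magnitude = |(64.296, 33.822)| = 72.650 km/h.

72.6 km/h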